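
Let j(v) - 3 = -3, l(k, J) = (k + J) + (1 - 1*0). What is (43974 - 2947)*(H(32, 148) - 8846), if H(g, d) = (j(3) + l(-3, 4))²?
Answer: -362760734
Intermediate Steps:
l(k, J) = 1 + J + k (l(k, J) = (J + k) + (1 + 0) = (J + k) + 1 = 1 + J + k)
j(v) = 0 (j(v) = 3 - 3 = 0)
H(g, d) = 4 (H(g, d) = (0 + (1 + 4 - 3))² = (0 + 2)² = 2² = 4)
(43974 - 2947)*(H(32, 148) - 8846) = (43974 - 2947)*(4 - 8846) = 41027*(-8842) = -362760734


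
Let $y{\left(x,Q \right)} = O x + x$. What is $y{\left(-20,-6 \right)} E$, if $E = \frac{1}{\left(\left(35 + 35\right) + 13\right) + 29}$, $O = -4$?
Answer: $\frac{15}{28} \approx 0.53571$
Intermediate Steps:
$y{\left(x,Q \right)} = - 3 x$ ($y{\left(x,Q \right)} = - 4 x + x = - 3 x$)
$E = \frac{1}{112}$ ($E = \frac{1}{\left(70 + 13\right) + 29} = \frac{1}{83 + 29} = \frac{1}{112} \approx 0.0089286$)
$y{\left(-20,-6 \right)} E = \left(-3\right) \left(-20\right) \frac{1}{112} = 60 \cdot \frac{1}{112} = \frac{15}{28}$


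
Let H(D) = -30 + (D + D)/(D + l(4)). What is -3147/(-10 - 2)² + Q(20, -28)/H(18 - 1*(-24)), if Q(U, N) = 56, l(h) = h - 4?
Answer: -1145/48 ≈ -23.854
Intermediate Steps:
l(h) = -4 + h
H(D) = -28 (H(D) = -30 + (D + D)/(D + (-4 + 4)) = -30 + (2*D)/(D + 0) = -30 + (2*D)/D = -30 + 2 = -28)
-3147/(-10 - 2)² + Q(20, -28)/H(18 - 1*(-24)) = -3147/(-10 - 2)² + 56/(-28) = -3147/((-12)²) + 56*(-1/28) = -3147/144 - 2 = -3147*1/144 - 2 = -1049/48 - 2 = -1145/48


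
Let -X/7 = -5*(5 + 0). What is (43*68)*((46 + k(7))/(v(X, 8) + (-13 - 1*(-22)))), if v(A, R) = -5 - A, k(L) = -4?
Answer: -40936/57 ≈ -718.18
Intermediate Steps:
X = 175 (X = -(-35)*(5 + 0) = -(-35)*5 = -7*(-25) = 175)
(43*68)*((46 + k(7))/(v(X, 8) + (-13 - 1*(-22)))) = (43*68)*((46 - 4)/((-5 - 1*175) + (-13 - 1*(-22)))) = 2924*(42/((-5 - 175) + (-13 + 22))) = 2924*(42/(-180 + 9)) = 2924*(42/(-171)) = 2924*(42*(-1/171)) = 2924*(-14/57) = -40936/57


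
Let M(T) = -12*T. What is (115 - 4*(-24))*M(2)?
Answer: -5064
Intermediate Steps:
(115 - 4*(-24))*M(2) = (115 - 4*(-24))*(-12*2) = (115 + 96)*(-24) = 211*(-24) = -5064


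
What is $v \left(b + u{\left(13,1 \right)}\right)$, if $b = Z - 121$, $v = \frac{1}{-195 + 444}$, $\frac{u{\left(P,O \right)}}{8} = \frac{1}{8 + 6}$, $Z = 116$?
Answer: $- \frac{31}{1743} \approx -0.017785$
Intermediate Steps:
$u{\left(P,O \right)} = \frac{4}{7}$ ($u{\left(P,O \right)} = \frac{8}{8 + 6} = \frac{8}{14} = 8 \cdot \frac{1}{14} = \frac{4}{7}$)
$v = \frac{1}{249} \approx 0.0040161$
$b = -5$ ($b = 116 - 121 = -5$)
$v \left(b + u{\left(13,1 \right)}\right) = \frac{-5 + \frac{4}{7}}{249} = \frac{1}{249} \left(- \frac{31}{7}\right) = - \frac{31}{1743}$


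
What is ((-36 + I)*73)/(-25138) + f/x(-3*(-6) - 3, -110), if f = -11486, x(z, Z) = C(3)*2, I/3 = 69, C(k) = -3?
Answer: 144330085/75414 ≈ 1913.8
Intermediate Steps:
I = 207 (I = 3*69 = 207)
x(z, Z) = -6 (x(z, Z) = -3*2 = -6)
((-36 + I)*73)/(-25138) + f/x(-3*(-6) - 3, -110) = ((-36 + 207)*73)/(-25138) - 11486/(-6) = (171*73)*(-1/25138) - 11486*(-1/6) = 12483*(-1/25138) + 5743/3 = -12483/25138 + 5743/3 = 144330085/75414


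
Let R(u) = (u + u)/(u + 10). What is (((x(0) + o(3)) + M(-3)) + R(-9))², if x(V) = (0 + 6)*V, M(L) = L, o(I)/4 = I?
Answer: 81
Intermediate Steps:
o(I) = 4*I
x(V) = 6*V
R(u) = 2*u/(10 + u) (R(u) = (2*u)/(10 + u) = 2*u/(10 + u))
(((x(0) + o(3)) + M(-3)) + R(-9))² = (((6*0 + 4*3) - 3) + 2*(-9)/(10 - 9))² = (((0 + 12) - 3) + 2*(-9)/1)² = ((12 - 3) + 2*(-9)*1)² = (9 - 18)² = (-9)² = 81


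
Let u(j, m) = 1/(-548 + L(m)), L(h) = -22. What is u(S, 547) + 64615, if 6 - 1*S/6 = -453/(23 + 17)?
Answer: 36830549/570 ≈ 64615.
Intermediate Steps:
S = 2079/20 (S = 36 - (-2718)/(23 + 17) = 36 - (-2718)/40 = 36 - 6*(-453/40) = 36 + 1359/20 = 2079/20 ≈ 103.95)
u(j, m) = -1/570 (u(j, m) = 1/(-548 - 22) = 1/(-570) = -1/570)
u(S, 547) + 64615 = -1/570 + 64615 = 36830549/570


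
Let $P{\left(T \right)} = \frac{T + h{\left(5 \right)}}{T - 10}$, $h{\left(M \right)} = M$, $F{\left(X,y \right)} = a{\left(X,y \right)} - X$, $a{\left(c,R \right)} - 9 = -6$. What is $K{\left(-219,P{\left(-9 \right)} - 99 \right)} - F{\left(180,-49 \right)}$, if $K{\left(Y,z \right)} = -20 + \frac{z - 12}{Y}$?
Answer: $\frac{655382}{4161} \approx 157.51$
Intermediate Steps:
$a{\left(c,R \right)} = 3$ ($a{\left(c,R \right)} = 9 - 6 = 3$)
$F{\left(X,y \right)} = 3 - X$
$P{\left(T \right)} = \frac{5 + T}{-10 + T}$ ($P{\left(T \right)} = \frac{T + 5}{T - 10} = \frac{5 + T}{-10 + T}$)
$K{\left(Y,z \right)} = -20 + \frac{-12 + z}{Y}$
$K{\left(-219,P{\left(-9 \right)} - 99 \right)} - F{\left(180,-49 \right)} = \frac{-12 - \left(99 - \frac{5 - 9}{-10 - 9}\right) - -4380}{-219} - \left(3 - 180\right) = - \frac{-12 - \left(99 - \frac{1}{-19} \left(-4\right)\right) + 4380}{219} - \left(3 - 180\right) = - \frac{-12 - \frac{1877}{19} + 4380}{219} - -177 = - \frac{-12 + \left(\frac{4}{19} - 99\right) + 4380}{219} + 177 = - \frac{-12 - \frac{1877}{19} + 4380}{219} + 177 = \left(- \frac{1}{219}\right) \frac{81115}{19} + 177 = - \frac{81115}{4161} + 177 = \frac{655382}{4161}$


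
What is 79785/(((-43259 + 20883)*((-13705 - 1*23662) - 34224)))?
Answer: 79785/1601920216 ≈ 4.9806e-5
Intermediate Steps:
79785/(((-43259 + 20883)*((-13705 - 1*23662) - 34224))) = 79785/((-22376*((-13705 - 23662) - 34224))) = 79785/((-22376*(-37367 - 34224))) = 79785/((-22376*(-71591))) = 79785/1601920216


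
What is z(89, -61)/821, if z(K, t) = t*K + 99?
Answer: -5330/821 ≈ -6.4921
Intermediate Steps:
z(K, t) = 99 + K*t (z(K, t) = K*t + 99 = 99 + K*t)
z(89, -61)/821 = (99 + 89*(-61))/821 = (99 - 5429)*(1/821) = -5330*1/821 = -5330/821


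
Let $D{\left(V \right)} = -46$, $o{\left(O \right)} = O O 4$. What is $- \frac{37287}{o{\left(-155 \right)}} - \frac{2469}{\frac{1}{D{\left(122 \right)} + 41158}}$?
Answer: $- \frac{9754681278087}{96100} \approx -1.0151 \cdot 10^{8}$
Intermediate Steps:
$o{\left(O \right)} = 4 O^{2}$ ($o{\left(O \right)} = O^{2} \cdot 4 = 4 O^{2}$)
$- \frac{37287}{o{\left(-155 \right)}} - \frac{2469}{\frac{1}{D{\left(122 \right)} + 41158}} = - \frac{37287}{4 \left(-155\right)^{2}} - \frac{2469}{\frac{1}{-46 + 41158}} = - \frac{37287}{4 \cdot 24025} - \frac{2469}{\frac{1}{41112}} = - \frac{37287}{96100} - 2469 \frac{1}{\frac{1}{41112}} = \left(-37287\right) \frac{1}{96100} - 101505528 = - \frac{37287}{96100} - 101505528 = - \frac{9754681278087}{96100}$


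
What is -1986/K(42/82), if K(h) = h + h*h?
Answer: -556411/217 ≈ -2564.1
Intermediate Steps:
K(h) = h + h**2
-1986/K(42/82) = -1986*41/(21*(1 + 42/82)) = -1986*41/(21*(1 + 42*(1/82))) = -1986*41/(21*(1 + 21/41)) = -1986/((21/41)*(62/41)) = -1986/1302/1681 = -1986*1681/1302 = -556411/217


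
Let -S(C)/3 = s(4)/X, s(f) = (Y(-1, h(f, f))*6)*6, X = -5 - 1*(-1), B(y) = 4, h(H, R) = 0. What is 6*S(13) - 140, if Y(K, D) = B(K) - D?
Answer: 508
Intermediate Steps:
X = -4 (X = -5 + 1 = -4)
Y(K, D) = 4 - D
s(f) = 144 (s(f) = ((4 - 1*0)*6)*6 = ((4 + 0)*6)*6 = (4*6)*6 = 24*6 = 144)
S(C) = 108 (S(C) = -432/(-4) = -432*(-1)/4 = -3*(-36) = 108)
6*S(13) - 140 = 6*108 - 140 = 648 - 140 = 508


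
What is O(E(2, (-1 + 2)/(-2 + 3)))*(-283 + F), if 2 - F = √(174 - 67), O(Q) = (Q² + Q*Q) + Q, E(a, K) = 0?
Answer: 0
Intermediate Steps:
O(Q) = Q + 2*Q² (O(Q) = (Q² + Q²) + Q = 2*Q² + Q = Q + 2*Q²)
F = 2 - √107 (F = 2 - √(174 - 67) = 2 - √107 ≈ -8.3441)
O(E(2, (-1 + 2)/(-2 + 3)))*(-283 + F) = (0*(1 + 2*0))*(-283 + (2 - √107)) = (0*(1 + 0))*(-281 - √107) = (0*1)*(-281 - √107) = 0*(-281 - √107) = 0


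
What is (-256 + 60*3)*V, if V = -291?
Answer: 22116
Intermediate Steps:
(-256 + 60*3)*V = (-256 + 60*3)*(-291) = (-256 + 180)*(-291) = -76*(-291) = 22116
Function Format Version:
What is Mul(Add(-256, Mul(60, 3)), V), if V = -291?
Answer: 22116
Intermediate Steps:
Mul(Add(-256, Mul(60, 3)), V) = Mul(Add(-256, Mul(60, 3)), -291) = Mul(Add(-256, 180), -291) = Mul(-76, -291) = 22116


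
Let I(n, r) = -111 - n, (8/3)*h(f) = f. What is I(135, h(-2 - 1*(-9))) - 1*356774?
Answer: -357020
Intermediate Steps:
h(f) = 3*f/8
I(135, h(-2 - 1*(-9))) - 1*356774 = (-111 - 1*135) - 1*356774 = (-111 - 135) - 356774 = -246 - 356774 = -357020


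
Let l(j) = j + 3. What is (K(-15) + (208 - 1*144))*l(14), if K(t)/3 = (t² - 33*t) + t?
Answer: 37043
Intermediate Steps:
K(t) = -96*t + 3*t² (K(t) = 3*((t² - 33*t) + t) = 3*(t² - 32*t) = -96*t + 3*t²)
l(j) = 3 + j
(K(-15) + (208 - 1*144))*l(14) = (3*(-15)*(-32 - 15) + (208 - 1*144))*(3 + 14) = (3*(-15)*(-47) + (208 - 144))*17 = (2115 + 64)*17 = 2179*17 = 37043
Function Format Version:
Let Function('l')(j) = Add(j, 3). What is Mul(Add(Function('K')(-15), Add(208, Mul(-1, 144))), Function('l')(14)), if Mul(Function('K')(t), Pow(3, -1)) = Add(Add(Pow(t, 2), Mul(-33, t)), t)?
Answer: 37043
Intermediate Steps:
Function('K')(t) = Add(Mul(-96, t), Mul(3, Pow(t, 2))) (Function('K')(t) = Mul(3, Add(Add(Pow(t, 2), Mul(-33, t)), t)) = Mul(3, Add(Pow(t, 2), Mul(-32, t))) = Add(Mul(-96, t), Mul(3, Pow(t, 2))))
Function('l')(j) = Add(3, j)
Mul(Add(Function('K')(-15), Add(208, Mul(-1, 144))), Function('l')(14)) = Mul(Add(Mul(3, -15, Add(-32, -15)), Add(208, Mul(-1, 144))), Add(3, 14)) = Mul(Add(Mul(3, -15, -47), Add(208, -144)), 17) = Mul(Add(2115, 64), 17) = Mul(2179, 17) = 37043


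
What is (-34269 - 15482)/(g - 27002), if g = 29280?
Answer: -49751/2278 ≈ -21.840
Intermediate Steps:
(-34269 - 15482)/(g - 27002) = (-34269 - 15482)/(29280 - 27002) = -49751/2278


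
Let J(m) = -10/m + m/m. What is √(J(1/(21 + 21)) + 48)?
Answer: I*√371 ≈ 19.261*I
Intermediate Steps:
J(m) = 1 - 10/m (J(m) = -10/m + 1 = 1 - 10/m)
√(J(1/(21 + 21)) + 48) = √((-10 + 1/(21 + 21))/(1/(21 + 21)) + 48) = √((-10 + 1/42)/(1/42) + 48) = √(42*(-419/42) + 48) = √(-419 + 48) = √(-371) = I*√371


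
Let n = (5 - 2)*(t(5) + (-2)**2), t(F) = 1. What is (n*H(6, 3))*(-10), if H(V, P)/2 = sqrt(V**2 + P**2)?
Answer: -900*sqrt(5) ≈ -2012.5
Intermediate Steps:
H(V, P) = 2*sqrt(P**2 + V**2) (H(V, P) = 2*sqrt(V**2 + P**2) = 2*sqrt(P**2 + V**2))
n = 15 (n = (5 - 2)*(1 + (-2)**2) = 3*(1 + 4) = 3*5 = 15)
(n*H(6, 3))*(-10) = (15*(2*sqrt(3**2 + 6**2)))*(-10) = (15*(2*sqrt(9 + 36)))*(-10) = (15*(2*sqrt(45)))*(-10) = (15*(2*(3*sqrt(5))))*(-10) = (15*(6*sqrt(5)))*(-10) = (90*sqrt(5))*(-10) = -900*sqrt(5)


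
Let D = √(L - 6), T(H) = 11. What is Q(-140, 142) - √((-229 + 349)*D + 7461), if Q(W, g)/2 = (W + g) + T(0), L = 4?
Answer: 26 - √(7461 + 120*I*√2) ≈ -60.383 - 0.98229*I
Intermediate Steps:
Q(W, g) = 22 + 2*W + 2*g (Q(W, g) = 2*((W + g) + 11) = 2*(11 + W + g) = 22 + 2*W + 2*g)
D = I*√2 (D = √(4 - 6) = √(-2) = I*√2 ≈ 1.4142*I)
Q(-140, 142) - √((-229 + 349)*D + 7461) = (22 + 2*(-140) + 2*142) - √((-229 + 349)*(I*√2) + 7461) = (22 - 280 + 284) - √(120*(I*√2) + 7461) = 26 - √(120*I*√2 + 7461) = 26 - √(7461 + 120*I*√2)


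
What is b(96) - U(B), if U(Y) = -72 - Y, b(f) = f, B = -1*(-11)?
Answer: 179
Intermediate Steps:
B = 11
b(96) - U(B) = 96 - (-72 - 1*11) = 96 - (-72 - 11) = 96 - 1*(-83) = 96 + 83 = 179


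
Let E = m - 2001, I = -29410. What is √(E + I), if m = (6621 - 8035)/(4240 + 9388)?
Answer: I*√1458436268454/6814 ≈ 177.23*I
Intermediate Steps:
m = -707/6814 (m = -1414/13628 = -1414*1/13628 = -707/6814 ≈ -0.10376)
E = -13635521/6814 (E = -707/6814 - 2001 = -13635521/6814 ≈ -2001.1)
√(E + I) = √(-13635521/6814 - 29410) = √(-214035261/6814) = I*√1458436268454/6814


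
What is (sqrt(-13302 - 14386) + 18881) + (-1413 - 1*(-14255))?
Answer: 31723 + 2*I*sqrt(6922) ≈ 31723.0 + 166.4*I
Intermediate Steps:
(sqrt(-13302 - 14386) + 18881) + (-1413 - 1*(-14255)) = (sqrt(-27688) + 18881) + (-1413 + 14255) = (2*I*sqrt(6922) + 18881) + 12842 = (18881 + 2*I*sqrt(6922)) + 12842 = 31723 + 2*I*sqrt(6922)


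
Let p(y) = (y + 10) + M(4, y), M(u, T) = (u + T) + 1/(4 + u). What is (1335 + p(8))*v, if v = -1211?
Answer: -13225331/8 ≈ -1.6532e+6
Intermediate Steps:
M(u, T) = T + u + 1/(4 + u) (M(u, T) = (T + u) + 1/(4 + u) = T + u + 1/(4 + u))
p(y) = 113/8 + 2*y (p(y) = (y + 10) + (1 + 4² + 4*y + 4*4 + y*4)/(4 + 4) = (10 + y) + (1 + 16 + 4*y + 16 + 4*y)/8 = (10 + y) + (33 + 8*y)/8 = (10 + y) + (33/8 + y) = 113/8 + 2*y)
(1335 + p(8))*v = (1335 + (113/8 + 2*8))*(-1211) = (1335 + (113/8 + 16))*(-1211) = (1335 + 241/8)*(-1211) = (10921/8)*(-1211) = -13225331/8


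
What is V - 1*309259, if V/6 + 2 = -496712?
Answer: -3289543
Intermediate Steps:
V = -2980284 (V = -12 + 6*(-496712) = -12 - 2980272 = -2980284)
V - 1*309259 = -2980284 - 1*309259 = -2980284 - 309259 = -3289543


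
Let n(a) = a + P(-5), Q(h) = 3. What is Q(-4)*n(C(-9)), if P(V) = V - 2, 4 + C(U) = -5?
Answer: -48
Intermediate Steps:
C(U) = -9 (C(U) = -4 - 5 = -9)
P(V) = -2 + V
n(a) = -7 + a (n(a) = a + (-2 - 5) = a - 7 = -7 + a)
Q(-4)*n(C(-9)) = 3*(-7 - 9) = 3*(-16) = -48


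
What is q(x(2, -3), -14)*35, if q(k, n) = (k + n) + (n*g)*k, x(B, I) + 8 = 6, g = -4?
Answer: -4480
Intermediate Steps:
x(B, I) = -2 (x(B, I) = -8 + 6 = -2)
q(k, n) = k + n - 4*k*n (q(k, n) = (k + n) + (n*(-4))*k = (k + n) + (-4*n)*k = (k + n) - 4*k*n = k + n - 4*k*n)
q(x(2, -3), -14)*35 = (-2 - 14 - 4*(-2)*(-14))*35 = (-2 - 14 - 112)*35 = -128*35 = -4480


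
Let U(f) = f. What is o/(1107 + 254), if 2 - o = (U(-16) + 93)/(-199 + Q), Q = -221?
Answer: 131/81660 ≈ 0.0016042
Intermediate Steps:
o = 131/60 (o = 2 - (-16 + 93)/(-199 - 221) = 2 - 77/(-420) = 2 - 77*(-1)/420 = 2 - 1*(-11/60) = 2 + 11/60 = 131/60 ≈ 2.1833)
o/(1107 + 254) = (131/60)/(1107 + 254) = (131/60)/1361 = (1/1361)*(131/60) = 131/81660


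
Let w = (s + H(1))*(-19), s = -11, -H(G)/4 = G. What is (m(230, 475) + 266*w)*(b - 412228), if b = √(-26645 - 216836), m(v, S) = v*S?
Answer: -76286913680 + 1295420*I*√4969 ≈ -7.6287e+10 + 9.1316e+7*I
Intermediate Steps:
H(G) = -4*G
m(v, S) = S*v
w = 285 (w = (-11 - 4*1)*(-19) = (-11 - 4)*(-19) = -15*(-19) = 285)
b = 7*I*√4969 (b = √(-243481) = 7*I*√4969 ≈ 493.44*I)
(m(230, 475) + 266*w)*(b - 412228) = (475*230 + 266*285)*(7*I*√4969 - 412228) = (109250 + 75810)*(-412228 + 7*I*√4969) = 185060*(-412228 + 7*I*√4969) = -76286913680 + 1295420*I*√4969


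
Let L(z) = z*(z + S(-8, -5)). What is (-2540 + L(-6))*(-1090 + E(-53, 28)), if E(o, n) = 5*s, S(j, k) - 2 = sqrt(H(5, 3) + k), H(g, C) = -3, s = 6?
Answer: 2666960 + 12720*I*sqrt(2) ≈ 2.667e+6 + 17989.0*I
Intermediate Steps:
S(j, k) = 2 + sqrt(-3 + k)
E(o, n) = 30 (E(o, n) = 5*6 = 30)
L(z) = z*(2 + z + 2*I*sqrt(2)) (L(z) = z*(z + (2 + sqrt(-3 - 5))) = z*(z + (2 + sqrt(-8))) = z*(z + (2 + 2*I*sqrt(2))) = z*(2 + z + 2*I*sqrt(2)))
(-2540 + L(-6))*(-1090 + E(-53, 28)) = (-2540 - 6*(2 - 6 + 2*I*sqrt(2)))*(-1090 + 30) = (-2540 - 6*(-4 + 2*I*sqrt(2)))*(-1060) = (-2540 + (24 - 12*I*sqrt(2)))*(-1060) = (-2516 - 12*I*sqrt(2))*(-1060) = 2666960 + 12720*I*sqrt(2)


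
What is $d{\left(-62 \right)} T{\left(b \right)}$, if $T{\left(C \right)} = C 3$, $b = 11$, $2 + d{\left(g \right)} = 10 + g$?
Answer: $-1782$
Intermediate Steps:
$d{\left(g \right)} = 8 + g$ ($d{\left(g \right)} = -2 + \left(10 + g\right) = 8 + g$)
$T{\left(C \right)} = 3 C$
$d{\left(-62 \right)} T{\left(b \right)} = \left(8 - 62\right) 3 \cdot 11 = \left(-54\right) 33 = -1782$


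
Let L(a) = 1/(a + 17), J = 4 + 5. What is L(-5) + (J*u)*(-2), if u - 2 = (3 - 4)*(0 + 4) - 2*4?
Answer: 2161/12 ≈ 180.08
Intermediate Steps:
J = 9
L(a) = 1/(17 + a)
u = -10 (u = 2 + ((3 - 4)*(0 + 4) - 2*4) = 2 + (-1*4 - 8) = 2 + (-4 - 8) = 2 - 12 = -10)
L(-5) + (J*u)*(-2) = 1/(17 - 5) + (9*(-10))*(-2) = 1/12 - 90*(-2) = 1/12 + 180 = 2161/12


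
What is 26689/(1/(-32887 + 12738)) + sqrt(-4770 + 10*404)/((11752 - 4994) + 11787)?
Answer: -537756661 + I*sqrt(730)/18545 ≈ -5.3776e+8 + 0.0014569*I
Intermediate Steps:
26689/(1/(-32887 + 12738)) + sqrt(-4770 + 10*404)/((11752 - 4994) + 11787) = 26689/(1/(-20149)) + sqrt(-4770 + 4040)/(6758 + 11787) = 26689/(-1/20149) + sqrt(-730)/18545 = 26689*(-20149) + (I*sqrt(730))*(1/18545) = -537756661 + I*sqrt(730)/18545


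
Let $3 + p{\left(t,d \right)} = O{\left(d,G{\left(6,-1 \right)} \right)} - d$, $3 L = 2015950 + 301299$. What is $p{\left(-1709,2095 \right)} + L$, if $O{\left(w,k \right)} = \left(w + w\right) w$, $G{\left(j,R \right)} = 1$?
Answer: $\frac{28645105}{3} \approx 9.5484 \cdot 10^{6}$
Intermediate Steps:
$L = \frac{2317249}{3}$ ($L = \frac{2015950 + 301299}{3} = \frac{1}{3} \cdot 2317249 = \frac{2317249}{3} \approx 7.7242 \cdot 10^{5}$)
$O{\left(w,k \right)} = 2 w^{2}$ ($O{\left(w,k \right)} = 2 w w = 2 w^{2}$)
$p{\left(t,d \right)} = -3 - d + 2 d^{2}$ ($p{\left(t,d \right)} = -3 + \left(2 d^{2} - d\right) = -3 + \left(- d + 2 d^{2}\right) = -3 - d + 2 d^{2}$)
$p{\left(-1709,2095 \right)} + L = \left(-3 - 2095 + 2 \cdot 2095^{2}\right) + \frac{2317249}{3} = \left(-3 - 2095 + 2 \cdot 4389025\right) + \frac{2317249}{3} = \left(-3 - 2095 + 8778050\right) + \frac{2317249}{3} = 8775952 + \frac{2317249}{3} = \frac{28645105}{3}$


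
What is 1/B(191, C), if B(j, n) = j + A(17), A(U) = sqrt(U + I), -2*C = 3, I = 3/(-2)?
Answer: 382/72931 - sqrt(62)/72931 ≈ 0.0051299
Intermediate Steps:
I = -3/2 (I = 3*(-1/2) = -3/2 ≈ -1.5000)
C = -3/2 (C = -1/2*3 = -3/2 ≈ -1.5000)
A(U) = sqrt(-3/2 + U) (A(U) = sqrt(U - 3/2) = sqrt(-3/2 + U))
B(j, n) = j + sqrt(62)/2 (B(j, n) = j + sqrt(-6 + 4*17)/2 = j + sqrt(-6 + 68)/2 = j + sqrt(62)/2)
1/B(191, C) = 1/(191 + sqrt(62)/2)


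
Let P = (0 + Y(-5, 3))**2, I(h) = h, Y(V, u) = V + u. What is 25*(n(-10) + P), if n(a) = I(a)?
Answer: -150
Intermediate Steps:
n(a) = a
P = 4 (P = (0 + (-5 + 3))**2 = (0 - 2)**2 = (-2)**2 = 4)
25*(n(-10) + P) = 25*(-10 + 4) = 25*(-6) = -150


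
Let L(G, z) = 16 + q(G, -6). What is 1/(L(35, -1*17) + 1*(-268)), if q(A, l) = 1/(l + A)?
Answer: -29/7307 ≈ -0.0039688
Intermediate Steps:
q(A, l) = 1/(A + l)
L(G, z) = 16 + 1/(-6 + G) (L(G, z) = 16 + 1/(G - 6) = 16 + 1/(-6 + G))
1/(L(35, -1*17) + 1*(-268)) = 1/((-95 + 16*35)/(-6 + 35) + 1*(-268)) = 1/((-95 + 560)/29 - 268) = 1/((1/29)*465 - 268) = 1/(465/29 - 268) = 1/(-7307/29) = -29/7307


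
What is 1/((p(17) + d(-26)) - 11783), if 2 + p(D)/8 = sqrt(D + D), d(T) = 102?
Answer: -11697/136817633 - 8*sqrt(34)/136817633 ≈ -8.5834e-5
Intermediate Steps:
p(D) = -16 + 8*sqrt(2)*sqrt(D) (p(D) = -16 + 8*sqrt(D + D) = -16 + 8*sqrt(2*D) = -16 + 8*(sqrt(2)*sqrt(D)) = -16 + 8*sqrt(2)*sqrt(D))
1/((p(17) + d(-26)) - 11783) = 1/(((-16 + 8*sqrt(2)*sqrt(17)) + 102) - 11783) = 1/(((-16 + 8*sqrt(34)) + 102) - 11783) = 1/((86 + 8*sqrt(34)) - 11783) = 1/(-11697 + 8*sqrt(34))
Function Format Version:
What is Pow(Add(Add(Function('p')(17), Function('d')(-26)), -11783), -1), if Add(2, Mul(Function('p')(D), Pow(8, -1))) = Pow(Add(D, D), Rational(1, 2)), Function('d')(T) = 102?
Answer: Add(Rational(-11697, 136817633), Mul(Rational(-8, 136817633), Pow(34, Rational(1, 2)))) ≈ -8.5834e-5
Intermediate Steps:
Function('p')(D) = Add(-16, Mul(8, Pow(2, Rational(1, 2)), Pow(D, Rational(1, 2)))) (Function('p')(D) = Add(-16, Mul(8, Pow(Add(D, D), Rational(1, 2)))) = Add(-16, Mul(8, Pow(Mul(2, D), Rational(1, 2)))) = Add(-16, Mul(8, Mul(Pow(2, Rational(1, 2)), Pow(D, Rational(1, 2))))) = Add(-16, Mul(8, Pow(2, Rational(1, 2)), Pow(D, Rational(1, 2)))))
Pow(Add(Add(Function('p')(17), Function('d')(-26)), -11783), -1) = Pow(Add(Add(Add(-16, Mul(8, Pow(2, Rational(1, 2)), Pow(17, Rational(1, 2)))), 102), -11783), -1) = Pow(Add(Add(Add(-16, Mul(8, Pow(34, Rational(1, 2)))), 102), -11783), -1) = Pow(Add(Add(86, Mul(8, Pow(34, Rational(1, 2)))), -11783), -1) = Pow(Add(-11697, Mul(8, Pow(34, Rational(1, 2)))), -1)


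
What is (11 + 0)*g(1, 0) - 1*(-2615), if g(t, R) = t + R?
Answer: 2626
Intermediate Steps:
g(t, R) = R + t
(11 + 0)*g(1, 0) - 1*(-2615) = (11 + 0)*(0 + 1) - 1*(-2615) = 11*1 + 2615 = 11 + 2615 = 2626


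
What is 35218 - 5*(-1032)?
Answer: 40378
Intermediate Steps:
35218 - 5*(-1032) = 35218 - 1*(-5160) = 35218 + 5160 = 40378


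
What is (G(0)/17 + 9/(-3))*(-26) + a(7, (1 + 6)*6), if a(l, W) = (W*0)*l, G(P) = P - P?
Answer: 78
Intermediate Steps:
G(P) = 0
a(l, W) = 0 (a(l, W) = 0*l = 0)
(G(0)/17 + 9/(-3))*(-26) + a(7, (1 + 6)*6) = (0/17 + 9/(-3))*(-26) + 0 = (0*(1/17) + 9*(-1/3))*(-26) + 0 = (0 - 3)*(-26) + 0 = -3*(-26) + 0 = 78 + 0 = 78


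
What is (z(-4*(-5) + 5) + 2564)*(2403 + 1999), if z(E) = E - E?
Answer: 11286728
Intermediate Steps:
z(E) = 0
(z(-4*(-5) + 5) + 2564)*(2403 + 1999) = (0 + 2564)*(2403 + 1999) = 2564*4402 = 11286728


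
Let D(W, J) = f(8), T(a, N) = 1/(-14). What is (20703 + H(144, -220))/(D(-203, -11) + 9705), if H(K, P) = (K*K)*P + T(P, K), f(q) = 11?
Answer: -63577039/136024 ≈ -467.40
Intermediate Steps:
T(a, N) = -1/14
H(K, P) = -1/14 + P*K**2 (H(K, P) = (K*K)*P - 1/14 = K**2*P - 1/14 = P*K**2 - 1/14 = -1/14 + P*K**2)
D(W, J) = 11
(20703 + H(144, -220))/(D(-203, -11) + 9705) = (20703 + (-1/14 - 220*144**2))/(11 + 9705) = (20703 + (-1/14 - 220*20736))/9716 = (20703 + (-1/14 - 4561920))*(1/9716) = (20703 - 63866881/14)*(1/9716) = -63577039/14*1/9716 = -63577039/136024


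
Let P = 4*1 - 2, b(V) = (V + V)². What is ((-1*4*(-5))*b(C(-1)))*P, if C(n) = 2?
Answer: 640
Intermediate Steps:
b(V) = 4*V² (b(V) = (2*V)² = 4*V²)
P = 2 (P = 4 - 2 = 2)
((-1*4*(-5))*b(C(-1)))*P = ((-1*4*(-5))*(4*2²))*2 = ((-4*(-5))*(4*4))*2 = (20*16)*2 = 320*2 = 640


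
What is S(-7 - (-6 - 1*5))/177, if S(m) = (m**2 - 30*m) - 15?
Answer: -119/177 ≈ -0.67232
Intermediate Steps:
S(m) = -15 + m**2 - 30*m
S(-7 - (-6 - 1*5))/177 = (-15 + (-7 - (-6 - 1*5))**2 - 30*(-7 - (-6 - 1*5)))/177 = (-15 + (-7 - (-6 - 5))**2 - 30*(-7 - (-6 - 5)))*(1/177) = (-15 + (-7 - 1*(-11))**2 - 30*(-7 - 1*(-11)))*(1/177) = (-15 + (-7 + 11)**2 - 30*(-7 + 11))*(1/177) = (-15 + 4**2 - 30*4)*(1/177) = (-15 + 16 - 120)*(1/177) = -119*1/177 = -119/177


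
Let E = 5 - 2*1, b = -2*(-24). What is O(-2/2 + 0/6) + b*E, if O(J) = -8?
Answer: 136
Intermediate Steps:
b = 48
E = 3 (E = 5 - 2 = 3)
O(-2/2 + 0/6) + b*E = -8 + 48*3 = -8 + 144 = 136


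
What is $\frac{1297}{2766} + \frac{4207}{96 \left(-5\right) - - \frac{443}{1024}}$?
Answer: $- \frac{11278912619}{1358318982} \approx -8.3036$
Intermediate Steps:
$\frac{1297}{2766} + \frac{4207}{96 \left(-5\right) - - \frac{443}{1024}} = 1297 \cdot \frac{1}{2766} + \frac{4207}{-480 - \left(-443\right) \frac{1}{1024}} = \frac{1297}{2766} + \frac{4207}{-480 - - \frac{443}{1024}} = \frac{1297}{2766} + \frac{4207}{-480 + \frac{443}{1024}} = \frac{1297}{2766} + \frac{4207}{- \frac{491077}{1024}} = \frac{1297}{2766} + 4207 \left(- \frac{1024}{491077}\right) = \frac{1297}{2766} - \frac{4307968}{491077} = - \frac{11278912619}{1358318982}$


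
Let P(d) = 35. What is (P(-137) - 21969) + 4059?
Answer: -17875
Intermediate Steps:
(P(-137) - 21969) + 4059 = (35 - 21969) + 4059 = -21934 + 4059 = -17875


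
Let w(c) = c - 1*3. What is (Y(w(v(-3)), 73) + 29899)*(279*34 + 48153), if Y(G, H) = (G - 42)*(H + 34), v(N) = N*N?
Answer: 1501323033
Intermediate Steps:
v(N) = N**2
w(c) = -3 + c (w(c) = c - 3 = -3 + c)
Y(G, H) = (-42 + G)*(34 + H)
(Y(w(v(-3)), 73) + 29899)*(279*34 + 48153) = ((-1428 - 42*73 + 34*(-3 + (-3)**2) + (-3 + (-3)**2)*73) + 29899)*(279*34 + 48153) = ((-1428 - 3066 + 34*(-3 + 9) + (-3 + 9)*73) + 29899)*(9486 + 48153) = ((-1428 - 3066 + 34*6 + 6*73) + 29899)*57639 = ((-1428 - 3066 + 204 + 438) + 29899)*57639 = (-3852 + 29899)*57639 = 26047*57639 = 1501323033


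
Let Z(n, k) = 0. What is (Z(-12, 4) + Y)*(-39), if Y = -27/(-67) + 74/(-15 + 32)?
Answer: -211263/1139 ≈ -185.48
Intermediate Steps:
Y = 5417/1139 (Y = -27*(-1/67) + 74/17 = 27/67 + 74*(1/17) = 27/67 + 74/17 = 5417/1139 ≈ 4.7559)
(Z(-12, 4) + Y)*(-39) = (0 + 5417/1139)*(-39) = (5417/1139)*(-39) = -211263/1139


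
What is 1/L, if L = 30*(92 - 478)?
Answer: -1/11580 ≈ -8.6356e-5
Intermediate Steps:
L = -11580 (L = 30*(-386) = -11580)
1/L = 1/(-11580) = -1/11580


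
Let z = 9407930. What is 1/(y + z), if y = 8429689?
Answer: 1/17837619 ≈ 5.6061e-8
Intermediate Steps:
1/(y + z) = 1/(8429689 + 9407930) = 1/17837619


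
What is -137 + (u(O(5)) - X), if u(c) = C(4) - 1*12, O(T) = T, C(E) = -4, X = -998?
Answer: 845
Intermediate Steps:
u(c) = -16 (u(c) = -4 - 1*12 = -4 - 12 = -16)
-137 + (u(O(5)) - X) = -137 + (-16 - 1*(-998)) = -137 + (-16 + 998) = -137 + 982 = 845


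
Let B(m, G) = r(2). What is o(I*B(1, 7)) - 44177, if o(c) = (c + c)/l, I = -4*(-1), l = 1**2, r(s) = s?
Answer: -44161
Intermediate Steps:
B(m, G) = 2
l = 1
I = 4
o(c) = 2*c (o(c) = (c + c)/1 = (2*c)*1 = 2*c)
o(I*B(1, 7)) - 44177 = 2*(4*2) - 44177 = 2*8 - 44177 = 16 - 44177 = -44161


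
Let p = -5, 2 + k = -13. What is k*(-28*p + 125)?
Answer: -3975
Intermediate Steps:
k = -15 (k = -2 - 13 = -15)
k*(-28*p + 125) = -15*(-28*(-5) + 125) = -15*(140 + 125) = -15*265 = -3975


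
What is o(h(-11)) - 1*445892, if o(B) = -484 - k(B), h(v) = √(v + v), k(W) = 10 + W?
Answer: -446386 - I*√22 ≈ -4.4639e+5 - 4.6904*I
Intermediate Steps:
h(v) = √2*√v (h(v) = √(2*v) = √2*√v)
o(B) = -494 - B (o(B) = -484 - (10 + B) = -484 + (-10 - B) = -494 - B)
o(h(-11)) - 1*445892 = (-494 - √2*√(-11)) - 1*445892 = (-494 - √2*I*√11) - 445892 = (-494 - I*√22) - 445892 = -446386 - I*√22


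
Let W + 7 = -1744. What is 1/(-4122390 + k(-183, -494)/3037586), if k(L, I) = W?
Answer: -3037586/12522114152291 ≈ -2.4258e-7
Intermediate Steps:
W = -1751 (W = -7 - 1744 = -1751)
k(L, I) = -1751
1/(-4122390 + k(-183, -494)/3037586) = 1/(-4122390 - 1751/3037586) = 1/(-12522114152291/3037586) = -3037586/12522114152291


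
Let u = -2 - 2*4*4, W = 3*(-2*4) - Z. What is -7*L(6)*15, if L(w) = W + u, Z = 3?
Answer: 6405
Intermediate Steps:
W = -27 (W = 3*(-2*4) - 1*3 = 3*(-8) - 3 = -24 - 3 = -27)
u = -34 (u = -2 - 8*4 = -2 - 32 = -34)
L(w) = -61 (L(w) = -27 - 34 = -61)
-7*L(6)*15 = -7*(-61)*15 = 427*15 = 6405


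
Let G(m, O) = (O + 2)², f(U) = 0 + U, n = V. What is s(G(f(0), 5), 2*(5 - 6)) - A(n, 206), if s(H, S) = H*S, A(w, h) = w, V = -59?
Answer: -39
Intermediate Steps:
n = -59
f(U) = U
G(m, O) = (2 + O)²
s(G(f(0), 5), 2*(5 - 6)) - A(n, 206) = (2 + 5)²*(2*(5 - 6)) - 1*(-59) = 7²*(2*(-1)) + 59 = 49*(-2) + 59 = -98 + 59 = -39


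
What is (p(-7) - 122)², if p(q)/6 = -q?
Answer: 6400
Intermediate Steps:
p(q) = -6*q (p(q) = 6*(-q) = -6*q)
(p(-7) - 122)² = (-6*(-7) - 122)² = (42 - 122)² = (-80)² = 6400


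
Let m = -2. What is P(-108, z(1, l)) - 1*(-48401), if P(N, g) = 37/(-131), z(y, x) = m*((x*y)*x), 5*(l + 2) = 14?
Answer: 6340494/131 ≈ 48401.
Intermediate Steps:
l = ⅘ (l = -2 + (⅕)*14 = -2 + 14/5 = ⅘ ≈ 0.80000)
z(y, x) = -2*y*x² (z(y, x) = -2*x*y*x = -2*y*x²)
P(N, g) = -37/131 (P(N, g) = 37*(-1/131) = -37/131)
P(-108, z(1, l)) - 1*(-48401) = -37/131 - 1*(-48401) = -37/131 + 48401 = 6340494/131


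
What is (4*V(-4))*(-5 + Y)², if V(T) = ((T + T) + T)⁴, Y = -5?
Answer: 8294400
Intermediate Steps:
V(T) = 81*T⁴ (V(T) = (2*T + T)⁴ = (3*T)⁴ = 81*T⁴)
(4*V(-4))*(-5 + Y)² = (4*(81*(-4)⁴))*(-5 - 5)² = (4*(81*256))*(-10)² = (4*20736)*100 = 82944*100 = 8294400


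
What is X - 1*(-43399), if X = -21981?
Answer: 21418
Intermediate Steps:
X - 1*(-43399) = -21981 - 1*(-43399) = -21981 + 43399 = 21418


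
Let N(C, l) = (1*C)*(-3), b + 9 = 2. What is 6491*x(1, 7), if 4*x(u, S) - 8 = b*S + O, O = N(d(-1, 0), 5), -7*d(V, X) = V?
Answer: -941195/14 ≈ -67228.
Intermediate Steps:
b = -7 (b = -9 + 2 = -7)
d(V, X) = -V/7
N(C, l) = -3*C (N(C, l) = C*(-3) = -3*C)
O = -3/7 (O = -(-3)*(-1)/7 = -3*⅐ = -3/7 ≈ -0.42857)
x(u, S) = 53/28 - 7*S/4 (x(u, S) = 2 + (-7*S - 3/7)/4 = 2 + (-3/7 - 7*S)/4 = 2 + (-3/28 - 7*S/4) = 53/28 - 7*S/4)
6491*x(1, 7) = 6491*(53/28 - 7/4*7) = 6491*(53/28 - 49/4) = 6491*(-145/14) = -941195/14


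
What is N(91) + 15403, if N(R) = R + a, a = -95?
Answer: 15399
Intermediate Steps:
N(R) = -95 + R (N(R) = R - 95 = -95 + R)
N(91) + 15403 = (-95 + 91) + 15403 = -4 + 15403 = 15399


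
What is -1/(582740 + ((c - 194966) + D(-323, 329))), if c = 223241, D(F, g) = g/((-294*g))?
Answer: -294/179638409 ≈ -1.6366e-6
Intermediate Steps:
D(F, g) = -1/294 (D(F, g) = g*(-1/(294*g)) = -1/294)
-1/(582740 + ((c - 194966) + D(-323, 329))) = -1/(582740 + ((223241 - 194966) - 1/294)) = -1/(582740 + (28275 - 1/294)) = -1/(582740 + 8312849/294) = -1/179638409/294 = -1*294/179638409 = -294/179638409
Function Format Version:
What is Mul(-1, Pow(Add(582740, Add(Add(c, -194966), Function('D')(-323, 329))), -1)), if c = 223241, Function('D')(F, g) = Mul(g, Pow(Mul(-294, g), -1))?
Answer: Rational(-294, 179638409) ≈ -1.6366e-6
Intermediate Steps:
Function('D')(F, g) = Rational(-1, 294) (Function('D')(F, g) = Mul(g, Mul(Rational(-1, 294), Pow(g, -1))) = Rational(-1, 294))
Mul(-1, Pow(Add(582740, Add(Add(c, -194966), Function('D')(-323, 329))), -1)) = Mul(-1, Pow(Add(582740, Add(Add(223241, -194966), Rational(-1, 294))), -1)) = Mul(-1, Pow(Add(582740, Add(28275, Rational(-1, 294))), -1)) = Mul(-1, Pow(Add(582740, Rational(8312849, 294)), -1)) = Mul(-1, Pow(Rational(179638409, 294), -1)) = Mul(-1, Rational(294, 179638409)) = Rational(-294, 179638409)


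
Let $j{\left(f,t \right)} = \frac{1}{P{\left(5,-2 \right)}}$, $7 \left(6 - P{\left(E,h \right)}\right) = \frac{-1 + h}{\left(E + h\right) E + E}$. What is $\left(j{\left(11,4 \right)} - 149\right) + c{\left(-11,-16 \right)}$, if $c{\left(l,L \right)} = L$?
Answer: $- \frac{138955}{843} \approx -164.83$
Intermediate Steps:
$P{\left(E,h \right)} = 6 - \frac{-1 + h}{7 \left(E + E \left(E + h\right)\right)}$ ($P{\left(E,h \right)} = 6 - \frac{\left(-1 + h\right) \frac{1}{\left(E + h\right) E + E}}{7} = 6 - \frac{\left(-1 + h\right) \frac{1}{E \left(E + h\right) + E}}{7} = 6 - \frac{\left(-1 + h\right) \frac{1}{E + E \left(E + h\right)}}{7} = 6 - \frac{\frac{1}{E + E \left(E + h\right)} \left(-1 + h\right)}{7} = 6 - \frac{-1 + h}{7 \left(E + E \left(E + h\right)\right)}$)
$j{\left(f,t \right)} = \frac{140}{843}$ ($j{\left(f,t \right)} = \frac{1}{\frac{1}{7} \cdot \frac{1}{5} \frac{1}{1 + 5 - 2} \left(1 - -2 + 42 \cdot 5 + 42 \cdot 5^{2} + 42 \cdot 5 \left(-2\right)\right)} = \frac{1}{\frac{1}{7} \cdot \frac{1}{5} \cdot \frac{1}{4} \left(1 + 2 + 210 + 42 \cdot 25 - 420\right)} = \frac{1}{\frac{1}{7} \cdot \frac{1}{5} \cdot \frac{1}{4} \left(1 + 2 + 210 + 1050 - 420\right)} = \frac{1}{\frac{1}{7} \cdot \frac{1}{5} \cdot \frac{1}{4} \cdot 843} = \frac{1}{\frac{843}{140}} = \frac{140}{843}$)
$\left(j{\left(11,4 \right)} - 149\right) + c{\left(-11,-16 \right)} = \left(\frac{140}{843} - 149\right) - 16 = - \frac{125467}{843} - 16 = - \frac{138955}{843}$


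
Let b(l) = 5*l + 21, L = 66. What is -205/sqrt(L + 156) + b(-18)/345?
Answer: -1/5 - 205*sqrt(222)/222 ≈ -13.959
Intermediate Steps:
b(l) = 21 + 5*l
-205/sqrt(L + 156) + b(-18)/345 = -205/sqrt(66 + 156) + (21 + 5*(-18))/345 = -205*sqrt(222)/222 + (21 - 90)*(1/345) = -205*sqrt(222)/222 - 69*1/345 = -205*sqrt(222)/222 - 1/5 = -1/5 - 205*sqrt(222)/222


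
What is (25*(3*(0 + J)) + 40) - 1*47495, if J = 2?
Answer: -47305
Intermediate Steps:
(25*(3*(0 + J)) + 40) - 1*47495 = (25*(3*(0 + 2)) + 40) - 1*47495 = (25*(3*2) + 40) - 47495 = (25*6 + 40) - 47495 = (150 + 40) - 47495 = 190 - 47495 = -47305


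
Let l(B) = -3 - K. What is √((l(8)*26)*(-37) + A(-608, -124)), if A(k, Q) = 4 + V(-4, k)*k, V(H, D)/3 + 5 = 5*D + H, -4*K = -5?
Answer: √22261874/2 ≈ 2359.1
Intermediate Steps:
K = 5/4 (K = -¼*(-5) = 5/4 ≈ 1.2500)
V(H, D) = -15 + 3*H + 15*D (V(H, D) = -15 + 3*(5*D + H) = -15 + 3*(H + 5*D) = -15 + (3*H + 15*D) = -15 + 3*H + 15*D)
l(B) = -17/4 (l(B) = -3 - 1*5/4 = -3 - 5/4 = -17/4)
A(k, Q) = 4 + k*(-27 + 15*k) (A(k, Q) = 4 + (-15 + 3*(-4) + 15*k)*k = 4 + (-15 - 12 + 15*k)*k = 4 + (-27 + 15*k)*k = 4 + k*(-27 + 15*k))
√((l(8)*26)*(-37) + A(-608, -124)) = √(-17/4*26*(-37) + (4 + 3*(-608)*(-9 + 5*(-608)))) = √(-221/2*(-37) + (4 + 3*(-608)*(-9 - 3040))) = √(8177/2 + (4 + 3*(-608)*(-3049))) = √(8177/2 + (4 + 5561376)) = √(8177/2 + 5561380) = √(11130937/2) = √22261874/2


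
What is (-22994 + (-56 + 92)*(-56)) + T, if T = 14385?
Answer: -10625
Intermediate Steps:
(-22994 + (-56 + 92)*(-56)) + T = (-22994 + (-56 + 92)*(-56)) + 14385 = (-22994 + 36*(-56)) + 14385 = (-22994 - 2016) + 14385 = -25010 + 14385 = -10625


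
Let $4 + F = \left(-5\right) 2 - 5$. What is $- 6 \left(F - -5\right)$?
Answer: $84$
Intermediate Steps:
$F = -19$ ($F = -4 - 15 = -19$)
$- 6 \left(F - -5\right) = - 6 \left(-19 - -5\right) = - 6 \left(-19 + \left(6 - 1\right)\right) = - 6 \left(-19 + 5\right) = \left(-6\right) \left(-14\right) = 84$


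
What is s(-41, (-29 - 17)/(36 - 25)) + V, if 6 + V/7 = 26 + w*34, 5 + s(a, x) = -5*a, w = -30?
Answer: -6800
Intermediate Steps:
s(a, x) = -5 - 5*a
V = -7000 (V = -42 + 7*(26 - 30*34) = -42 + 7*(26 - 1020) = -42 + 7*(-994) = -42 - 6958 = -7000)
s(-41, (-29 - 17)/(36 - 25)) + V = (-5 - 5*(-41)) - 7000 = (-5 + 205) - 7000 = 200 - 7000 = -6800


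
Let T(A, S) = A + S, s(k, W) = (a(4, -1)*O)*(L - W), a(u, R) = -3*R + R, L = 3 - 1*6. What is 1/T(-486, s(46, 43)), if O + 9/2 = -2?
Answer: 1/112 ≈ 0.0089286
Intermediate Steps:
O = -13/2 (O = -9/2 - 2 = -13/2 ≈ -6.5000)
L = -3 (L = 3 - 6 = -3)
a(u, R) = -2*R
s(k, W) = 39 + 13*W (s(k, W) = (-2*(-1)*(-13/2))*(-3 - W) = (2*(-13/2))*(-3 - W) = -13*(-3 - W) = 39 + 13*W)
1/T(-486, s(46, 43)) = 1/(-486 + (39 + 13*43)) = 1/(-486 + (39 + 559)) = 1/(-486 + 598) = 1/112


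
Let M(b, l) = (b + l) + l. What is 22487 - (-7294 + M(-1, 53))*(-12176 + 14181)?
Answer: 14436432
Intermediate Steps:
M(b, l) = b + 2*l
22487 - (-7294 + M(-1, 53))*(-12176 + 14181) = 22487 - (-7294 + (-1 + 2*53))*(-12176 + 14181) = 22487 - (-7294 + (-1 + 106))*2005 = 22487 - (-7294 + 105)*2005 = 22487 - (-7189)*2005 = 22487 - 1*(-14413945) = 22487 + 14413945 = 14436432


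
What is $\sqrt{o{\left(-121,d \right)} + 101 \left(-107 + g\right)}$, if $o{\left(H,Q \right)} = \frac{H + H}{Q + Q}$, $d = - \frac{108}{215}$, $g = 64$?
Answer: $\frac{i \sqrt{1329087}}{18} \approx 64.048 i$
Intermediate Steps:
$d = - \frac{108}{215}$ ($d = \left(-108\right) \frac{1}{215} = - \frac{108}{215} \approx -0.50233$)
$o{\left(H,Q \right)} = \frac{H}{Q}$ ($o{\left(H,Q \right)} = \frac{2 H}{2 Q} = 2 H \frac{1}{2 Q} = \frac{H}{Q}$)
$\sqrt{o{\left(-121,d \right)} + 101 \left(-107 + g\right)} = \sqrt{- \frac{121}{- \frac{108}{215}} + 101 \left(-107 + 64\right)} = \sqrt{\left(-121\right) \left(- \frac{215}{108}\right) + 101 \left(-43\right)} = \sqrt{\frac{26015}{108} - 4343} = \sqrt{- \frac{443029}{108}} = \frac{i \sqrt{1329087}}{18}$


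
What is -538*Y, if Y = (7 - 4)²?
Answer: -4842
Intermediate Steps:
Y = 9 (Y = 3² = 9)
-538*Y = -538*9 = -4842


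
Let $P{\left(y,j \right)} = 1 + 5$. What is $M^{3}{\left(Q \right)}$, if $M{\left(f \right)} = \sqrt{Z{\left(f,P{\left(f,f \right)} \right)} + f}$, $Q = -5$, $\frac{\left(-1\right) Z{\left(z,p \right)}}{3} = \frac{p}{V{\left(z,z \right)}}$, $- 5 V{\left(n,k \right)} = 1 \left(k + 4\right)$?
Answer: $- 95 i \sqrt{95} \approx - 925.95 i$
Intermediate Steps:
$V{\left(n,k \right)} = - \frac{4}{5} - \frac{k}{5}$ ($V{\left(n,k \right)} = - \frac{1 \left(k + 4\right)}{5} = - \frac{1 \left(4 + k\right)}{5} = - \frac{4 + k}{5} = - \frac{4}{5} - \frac{k}{5}$)
$P{\left(y,j \right)} = 6$
$Z{\left(z,p \right)} = - \frac{3 p}{- \frac{4}{5} - \frac{z}{5}}$ ($Z{\left(z,p \right)} = - 3 \frac{p}{- \frac{4}{5} - \frac{z}{5}} = - \frac{3 p}{- \frac{4}{5} - \frac{z}{5}}$)
$M{\left(f \right)} = \sqrt{f + \frac{90}{4 + f}}$ ($M{\left(f \right)} = \sqrt{15 \cdot 6 \frac{1}{4 + f} + f} = \sqrt{\frac{90}{4 + f} + f} = \sqrt{f + \frac{90}{4 + f}}$)
$M^{3}{\left(Q \right)} = \left(\sqrt{\frac{90 - 5 \left(4 - 5\right)}{4 - 5}}\right)^{3} = \left(\sqrt{\frac{90 - -5}{-1}}\right)^{3} = \left(\sqrt{- (90 + 5)}\right)^{3} = \left(\sqrt{\left(-1\right) 95}\right)^{3} = \left(\sqrt{-95}\right)^{3} = \left(i \sqrt{95}\right)^{3} = - 95 i \sqrt{95}$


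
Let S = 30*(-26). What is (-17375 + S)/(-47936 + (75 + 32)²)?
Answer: 18155/36487 ≈ 0.49757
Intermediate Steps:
S = -780
(-17375 + S)/(-47936 + (75 + 32)²) = (-17375 - 780)/(-47936 + (75 + 32)²) = -18155/(-47936 + 107²) = -18155/(-47936 + 11449) = -18155/(-36487) = -18155*(-1/36487) = 18155/36487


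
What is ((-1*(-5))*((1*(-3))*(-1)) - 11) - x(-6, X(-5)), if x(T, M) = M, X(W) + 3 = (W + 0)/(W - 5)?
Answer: 13/2 ≈ 6.5000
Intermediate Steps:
X(W) = -3 + W/(-5 + W) (X(W) = -3 + (W + 0)/(W - 5) = -3 + W/(-5 + W))
((-1*(-5))*((1*(-3))*(-1)) - 11) - x(-6, X(-5)) = ((-1*(-5))*((1*(-3))*(-1)) - 11) - (15 - 2*(-5))/(-5 - 5) = (5*(-3*(-1)) - 11) - (15 + 10)/(-10) = (5*3 - 11) - (-1)*25/10 = (15 - 11) - 1*(-5/2) = 4 + 5/2 = 13/2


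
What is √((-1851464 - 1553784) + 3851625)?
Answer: √446377 ≈ 668.11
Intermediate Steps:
√((-1851464 - 1553784) + 3851625) = √(-3405248 + 3851625) = √446377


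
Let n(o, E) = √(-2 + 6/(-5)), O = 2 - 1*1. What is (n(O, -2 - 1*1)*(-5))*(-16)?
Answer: 64*I*√5 ≈ 143.11*I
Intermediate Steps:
O = 1 (O = 2 - 1 = 1)
n(o, E) = 4*I*√5/5 (n(o, E) = √(-2 + 6*(-⅕)) = √(-2 - 6/5) = √(-16/5) = 4*I*√5/5)
(n(O, -2 - 1*1)*(-5))*(-16) = ((4*I*√5/5)*(-5))*(-16) = -4*I*√5*(-16) = 64*I*√5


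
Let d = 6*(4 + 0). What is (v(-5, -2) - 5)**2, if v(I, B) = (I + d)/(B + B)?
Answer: 1521/16 ≈ 95.063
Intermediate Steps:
d = 24 (d = 6*4 = 24)
v(I, B) = (24 + I)/(2*B) (v(I, B) = (I + 24)/(B + B) = (24 + I)/((2*B)) = (24 + I)*(1/(2*B)) = (24 + I)/(2*B))
(v(-5, -2) - 5)**2 = ((1/2)*(24 - 5)/(-2) - 5)**2 = ((1/2)*(-1/2)*19 - 5)**2 = (-19/4 - 5)**2 = (-39/4)**2 = 1521/16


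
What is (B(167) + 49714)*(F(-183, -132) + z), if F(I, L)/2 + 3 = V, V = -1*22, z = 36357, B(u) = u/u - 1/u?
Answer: 301435382028/167 ≈ 1.8050e+9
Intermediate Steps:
B(u) = 1 - 1/u
V = -22
F(I, L) = -50 (F(I, L) = -6 + 2*(-22) = -6 - 44 = -50)
(B(167) + 49714)*(F(-183, -132) + z) = ((-1 + 167)/167 + 49714)*(-50 + 36357) = ((1/167)*166 + 49714)*36307 = (166/167 + 49714)*36307 = (8302404/167)*36307 = 301435382028/167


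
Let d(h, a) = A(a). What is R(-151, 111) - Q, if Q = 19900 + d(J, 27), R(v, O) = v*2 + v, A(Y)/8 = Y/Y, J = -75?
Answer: -20361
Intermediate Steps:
A(Y) = 8 (A(Y) = 8*(Y/Y) = 8*1 = 8)
d(h, a) = 8
R(v, O) = 3*v (R(v, O) = 2*v + v = 3*v)
Q = 19908 (Q = 19900 + 8 = 19908)
R(-151, 111) - Q = 3*(-151) - 1*19908 = -453 - 19908 = -20361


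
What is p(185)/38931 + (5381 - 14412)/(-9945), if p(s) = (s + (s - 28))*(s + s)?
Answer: 28246073/6792435 ≈ 4.1585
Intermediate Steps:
p(s) = 2*s*(-28 + 2*s) (p(s) = (s + (-28 + s))*(2*s) = (-28 + 2*s)*(2*s) = 2*s*(-28 + 2*s))
p(185)/38931 + (5381 - 14412)/(-9945) = (4*185*(-14 + 185))/38931 + (5381 - 14412)/(-9945) = (4*185*171)*(1/38931) - 9031*(-1/9945) = 126540*(1/38931) + 9031/9945 = 2220/683 + 9031/9945 = 28246073/6792435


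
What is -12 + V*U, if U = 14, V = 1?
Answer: 2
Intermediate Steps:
-12 + V*U = -12 + 1*14 = -12 + 14 = 2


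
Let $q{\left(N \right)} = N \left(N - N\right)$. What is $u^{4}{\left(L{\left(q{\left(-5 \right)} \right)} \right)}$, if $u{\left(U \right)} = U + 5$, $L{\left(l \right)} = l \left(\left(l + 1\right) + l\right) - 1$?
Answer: $256$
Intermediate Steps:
$q{\left(N \right)} = 0$ ($q{\left(N \right)} = N 0 = 0$)
$L{\left(l \right)} = -1 + l \left(1 + 2 l\right)$ ($L{\left(l \right)} = l \left(\left(1 + l\right) + l\right) - 1 = l \left(1 + 2 l\right) - 1 = -1 + l \left(1 + 2 l\right)$)
$u{\left(U \right)} = 5 + U$
$u^{4}{\left(L{\left(q{\left(-5 \right)} \right)} \right)} = \left(5 + \left(-1 + 0 + 2 \cdot 0^{2}\right)\right)^{4} = \left(5 + \left(-1 + 0 + 2 \cdot 0\right)\right)^{4} = \left(5 + \left(-1 + 0 + 0\right)\right)^{4} = \left(5 - 1\right)^{4} = 4^{4} = 256$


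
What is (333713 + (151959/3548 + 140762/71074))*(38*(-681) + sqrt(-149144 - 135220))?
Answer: -544498293970364901/63042638 + 126245836765677*I*sqrt(7899)/63042638 ≈ -8.637e+9 + 1.7798e+8*I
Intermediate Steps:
(333713 + (151959/3548 + 140762/71074))*(38*(-681) + sqrt(-149144 - 135220)) = (333713 + (151959*(1/3548) + 140762*(1/71074)))*(-25878 + sqrt(-284364)) = (333713 + (151959/3548 + 70381/35537))*(-25878 + 6*I*sqrt(7899)) = (333713 + 5649878771/126085276)*(-25878 + 6*I*sqrt(7899)) = 42081945588559*(-25878 + 6*I*sqrt(7899))/126085276 = -544498293970364901/63042638 + 126245836765677*I*sqrt(7899)/63042638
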